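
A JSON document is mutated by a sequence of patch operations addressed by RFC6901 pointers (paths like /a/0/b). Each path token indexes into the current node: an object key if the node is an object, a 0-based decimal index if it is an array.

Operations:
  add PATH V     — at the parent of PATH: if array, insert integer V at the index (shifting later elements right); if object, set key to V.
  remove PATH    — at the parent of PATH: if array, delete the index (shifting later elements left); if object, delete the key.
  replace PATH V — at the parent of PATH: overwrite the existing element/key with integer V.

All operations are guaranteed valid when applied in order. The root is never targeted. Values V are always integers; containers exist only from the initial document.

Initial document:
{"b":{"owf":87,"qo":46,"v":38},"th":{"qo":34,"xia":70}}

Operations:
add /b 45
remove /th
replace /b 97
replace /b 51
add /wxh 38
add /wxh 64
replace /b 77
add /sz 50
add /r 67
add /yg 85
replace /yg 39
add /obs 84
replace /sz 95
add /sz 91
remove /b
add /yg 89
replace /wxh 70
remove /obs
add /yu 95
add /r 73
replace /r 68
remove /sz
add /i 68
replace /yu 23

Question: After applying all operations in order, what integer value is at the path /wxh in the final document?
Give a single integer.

After op 1 (add /b 45): {"b":45,"th":{"qo":34,"xia":70}}
After op 2 (remove /th): {"b":45}
After op 3 (replace /b 97): {"b":97}
After op 4 (replace /b 51): {"b":51}
After op 5 (add /wxh 38): {"b":51,"wxh":38}
After op 6 (add /wxh 64): {"b":51,"wxh":64}
After op 7 (replace /b 77): {"b":77,"wxh":64}
After op 8 (add /sz 50): {"b":77,"sz":50,"wxh":64}
After op 9 (add /r 67): {"b":77,"r":67,"sz":50,"wxh":64}
After op 10 (add /yg 85): {"b":77,"r":67,"sz":50,"wxh":64,"yg":85}
After op 11 (replace /yg 39): {"b":77,"r":67,"sz":50,"wxh":64,"yg":39}
After op 12 (add /obs 84): {"b":77,"obs":84,"r":67,"sz":50,"wxh":64,"yg":39}
After op 13 (replace /sz 95): {"b":77,"obs":84,"r":67,"sz":95,"wxh":64,"yg":39}
After op 14 (add /sz 91): {"b":77,"obs":84,"r":67,"sz":91,"wxh":64,"yg":39}
After op 15 (remove /b): {"obs":84,"r":67,"sz":91,"wxh":64,"yg":39}
After op 16 (add /yg 89): {"obs":84,"r":67,"sz":91,"wxh":64,"yg":89}
After op 17 (replace /wxh 70): {"obs":84,"r":67,"sz":91,"wxh":70,"yg":89}
After op 18 (remove /obs): {"r":67,"sz":91,"wxh":70,"yg":89}
After op 19 (add /yu 95): {"r":67,"sz":91,"wxh":70,"yg":89,"yu":95}
After op 20 (add /r 73): {"r":73,"sz":91,"wxh":70,"yg":89,"yu":95}
After op 21 (replace /r 68): {"r":68,"sz":91,"wxh":70,"yg":89,"yu":95}
After op 22 (remove /sz): {"r":68,"wxh":70,"yg":89,"yu":95}
After op 23 (add /i 68): {"i":68,"r":68,"wxh":70,"yg":89,"yu":95}
After op 24 (replace /yu 23): {"i":68,"r":68,"wxh":70,"yg":89,"yu":23}
Value at /wxh: 70

Answer: 70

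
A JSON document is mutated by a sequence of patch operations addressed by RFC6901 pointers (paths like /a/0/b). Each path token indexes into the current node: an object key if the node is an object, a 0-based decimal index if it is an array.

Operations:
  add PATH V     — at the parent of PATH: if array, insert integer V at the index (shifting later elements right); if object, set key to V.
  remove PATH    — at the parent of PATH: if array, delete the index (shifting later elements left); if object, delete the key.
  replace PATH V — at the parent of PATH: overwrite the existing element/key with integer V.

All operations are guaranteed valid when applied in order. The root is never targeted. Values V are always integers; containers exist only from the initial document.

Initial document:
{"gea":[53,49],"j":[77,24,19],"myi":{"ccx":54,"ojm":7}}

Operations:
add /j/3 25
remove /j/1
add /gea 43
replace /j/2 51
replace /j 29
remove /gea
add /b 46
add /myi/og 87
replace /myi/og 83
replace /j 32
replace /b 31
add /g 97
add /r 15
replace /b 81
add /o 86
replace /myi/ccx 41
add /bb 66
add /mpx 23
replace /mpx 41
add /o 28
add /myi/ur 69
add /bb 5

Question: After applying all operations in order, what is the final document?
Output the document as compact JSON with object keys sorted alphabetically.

After op 1 (add /j/3 25): {"gea":[53,49],"j":[77,24,19,25],"myi":{"ccx":54,"ojm":7}}
After op 2 (remove /j/1): {"gea":[53,49],"j":[77,19,25],"myi":{"ccx":54,"ojm":7}}
After op 3 (add /gea 43): {"gea":43,"j":[77,19,25],"myi":{"ccx":54,"ojm":7}}
After op 4 (replace /j/2 51): {"gea":43,"j":[77,19,51],"myi":{"ccx":54,"ojm":7}}
After op 5 (replace /j 29): {"gea":43,"j":29,"myi":{"ccx":54,"ojm":7}}
After op 6 (remove /gea): {"j":29,"myi":{"ccx":54,"ojm":7}}
After op 7 (add /b 46): {"b":46,"j":29,"myi":{"ccx":54,"ojm":7}}
After op 8 (add /myi/og 87): {"b":46,"j":29,"myi":{"ccx":54,"og":87,"ojm":7}}
After op 9 (replace /myi/og 83): {"b":46,"j":29,"myi":{"ccx":54,"og":83,"ojm":7}}
After op 10 (replace /j 32): {"b":46,"j":32,"myi":{"ccx":54,"og":83,"ojm":7}}
After op 11 (replace /b 31): {"b":31,"j":32,"myi":{"ccx":54,"og":83,"ojm":7}}
After op 12 (add /g 97): {"b":31,"g":97,"j":32,"myi":{"ccx":54,"og":83,"ojm":7}}
After op 13 (add /r 15): {"b":31,"g":97,"j":32,"myi":{"ccx":54,"og":83,"ojm":7},"r":15}
After op 14 (replace /b 81): {"b":81,"g":97,"j":32,"myi":{"ccx":54,"og":83,"ojm":7},"r":15}
After op 15 (add /o 86): {"b":81,"g":97,"j":32,"myi":{"ccx":54,"og":83,"ojm":7},"o":86,"r":15}
After op 16 (replace /myi/ccx 41): {"b":81,"g":97,"j":32,"myi":{"ccx":41,"og":83,"ojm":7},"o":86,"r":15}
After op 17 (add /bb 66): {"b":81,"bb":66,"g":97,"j":32,"myi":{"ccx":41,"og":83,"ojm":7},"o":86,"r":15}
After op 18 (add /mpx 23): {"b":81,"bb":66,"g":97,"j":32,"mpx":23,"myi":{"ccx":41,"og":83,"ojm":7},"o":86,"r":15}
After op 19 (replace /mpx 41): {"b":81,"bb":66,"g":97,"j":32,"mpx":41,"myi":{"ccx":41,"og":83,"ojm":7},"o":86,"r":15}
After op 20 (add /o 28): {"b":81,"bb":66,"g":97,"j":32,"mpx":41,"myi":{"ccx":41,"og":83,"ojm":7},"o":28,"r":15}
After op 21 (add /myi/ur 69): {"b":81,"bb":66,"g":97,"j":32,"mpx":41,"myi":{"ccx":41,"og":83,"ojm":7,"ur":69},"o":28,"r":15}
After op 22 (add /bb 5): {"b":81,"bb":5,"g":97,"j":32,"mpx":41,"myi":{"ccx":41,"og":83,"ojm":7,"ur":69},"o":28,"r":15}

Answer: {"b":81,"bb":5,"g":97,"j":32,"mpx":41,"myi":{"ccx":41,"og":83,"ojm":7,"ur":69},"o":28,"r":15}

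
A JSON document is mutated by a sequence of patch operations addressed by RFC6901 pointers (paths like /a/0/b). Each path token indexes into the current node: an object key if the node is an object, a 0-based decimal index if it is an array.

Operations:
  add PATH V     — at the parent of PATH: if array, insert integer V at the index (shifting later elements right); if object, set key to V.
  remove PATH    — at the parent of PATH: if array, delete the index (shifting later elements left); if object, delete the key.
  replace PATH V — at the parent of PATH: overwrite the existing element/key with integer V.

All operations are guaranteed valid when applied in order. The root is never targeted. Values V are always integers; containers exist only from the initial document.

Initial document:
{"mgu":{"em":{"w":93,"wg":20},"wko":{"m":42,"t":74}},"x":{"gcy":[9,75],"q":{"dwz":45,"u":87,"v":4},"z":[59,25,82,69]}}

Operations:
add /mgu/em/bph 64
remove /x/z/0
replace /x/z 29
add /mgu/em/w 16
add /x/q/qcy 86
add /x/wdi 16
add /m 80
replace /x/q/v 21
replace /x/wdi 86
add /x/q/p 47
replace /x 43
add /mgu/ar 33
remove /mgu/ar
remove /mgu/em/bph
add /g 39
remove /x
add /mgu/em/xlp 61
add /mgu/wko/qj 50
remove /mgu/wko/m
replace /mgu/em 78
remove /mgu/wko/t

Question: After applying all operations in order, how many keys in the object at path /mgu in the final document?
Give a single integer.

After op 1 (add /mgu/em/bph 64): {"mgu":{"em":{"bph":64,"w":93,"wg":20},"wko":{"m":42,"t":74}},"x":{"gcy":[9,75],"q":{"dwz":45,"u":87,"v":4},"z":[59,25,82,69]}}
After op 2 (remove /x/z/0): {"mgu":{"em":{"bph":64,"w":93,"wg":20},"wko":{"m":42,"t":74}},"x":{"gcy":[9,75],"q":{"dwz":45,"u":87,"v":4},"z":[25,82,69]}}
After op 3 (replace /x/z 29): {"mgu":{"em":{"bph":64,"w":93,"wg":20},"wko":{"m":42,"t":74}},"x":{"gcy":[9,75],"q":{"dwz":45,"u":87,"v":4},"z":29}}
After op 4 (add /mgu/em/w 16): {"mgu":{"em":{"bph":64,"w":16,"wg":20},"wko":{"m":42,"t":74}},"x":{"gcy":[9,75],"q":{"dwz":45,"u":87,"v":4},"z":29}}
After op 5 (add /x/q/qcy 86): {"mgu":{"em":{"bph":64,"w":16,"wg":20},"wko":{"m":42,"t":74}},"x":{"gcy":[9,75],"q":{"dwz":45,"qcy":86,"u":87,"v":4},"z":29}}
After op 6 (add /x/wdi 16): {"mgu":{"em":{"bph":64,"w":16,"wg":20},"wko":{"m":42,"t":74}},"x":{"gcy":[9,75],"q":{"dwz":45,"qcy":86,"u":87,"v":4},"wdi":16,"z":29}}
After op 7 (add /m 80): {"m":80,"mgu":{"em":{"bph":64,"w":16,"wg":20},"wko":{"m":42,"t":74}},"x":{"gcy":[9,75],"q":{"dwz":45,"qcy":86,"u":87,"v":4},"wdi":16,"z":29}}
After op 8 (replace /x/q/v 21): {"m":80,"mgu":{"em":{"bph":64,"w":16,"wg":20},"wko":{"m":42,"t":74}},"x":{"gcy":[9,75],"q":{"dwz":45,"qcy":86,"u":87,"v":21},"wdi":16,"z":29}}
After op 9 (replace /x/wdi 86): {"m":80,"mgu":{"em":{"bph":64,"w":16,"wg":20},"wko":{"m":42,"t":74}},"x":{"gcy":[9,75],"q":{"dwz":45,"qcy":86,"u":87,"v":21},"wdi":86,"z":29}}
After op 10 (add /x/q/p 47): {"m":80,"mgu":{"em":{"bph":64,"w":16,"wg":20},"wko":{"m":42,"t":74}},"x":{"gcy":[9,75],"q":{"dwz":45,"p":47,"qcy":86,"u":87,"v":21},"wdi":86,"z":29}}
After op 11 (replace /x 43): {"m":80,"mgu":{"em":{"bph":64,"w":16,"wg":20},"wko":{"m":42,"t":74}},"x":43}
After op 12 (add /mgu/ar 33): {"m":80,"mgu":{"ar":33,"em":{"bph":64,"w":16,"wg":20},"wko":{"m":42,"t":74}},"x":43}
After op 13 (remove /mgu/ar): {"m":80,"mgu":{"em":{"bph":64,"w":16,"wg":20},"wko":{"m":42,"t":74}},"x":43}
After op 14 (remove /mgu/em/bph): {"m":80,"mgu":{"em":{"w":16,"wg":20},"wko":{"m":42,"t":74}},"x":43}
After op 15 (add /g 39): {"g":39,"m":80,"mgu":{"em":{"w":16,"wg":20},"wko":{"m":42,"t":74}},"x":43}
After op 16 (remove /x): {"g":39,"m":80,"mgu":{"em":{"w":16,"wg":20},"wko":{"m":42,"t":74}}}
After op 17 (add /mgu/em/xlp 61): {"g":39,"m":80,"mgu":{"em":{"w":16,"wg":20,"xlp":61},"wko":{"m":42,"t":74}}}
After op 18 (add /mgu/wko/qj 50): {"g":39,"m":80,"mgu":{"em":{"w":16,"wg":20,"xlp":61},"wko":{"m":42,"qj":50,"t":74}}}
After op 19 (remove /mgu/wko/m): {"g":39,"m":80,"mgu":{"em":{"w":16,"wg":20,"xlp":61},"wko":{"qj":50,"t":74}}}
After op 20 (replace /mgu/em 78): {"g":39,"m":80,"mgu":{"em":78,"wko":{"qj":50,"t":74}}}
After op 21 (remove /mgu/wko/t): {"g":39,"m":80,"mgu":{"em":78,"wko":{"qj":50}}}
Size at path /mgu: 2

Answer: 2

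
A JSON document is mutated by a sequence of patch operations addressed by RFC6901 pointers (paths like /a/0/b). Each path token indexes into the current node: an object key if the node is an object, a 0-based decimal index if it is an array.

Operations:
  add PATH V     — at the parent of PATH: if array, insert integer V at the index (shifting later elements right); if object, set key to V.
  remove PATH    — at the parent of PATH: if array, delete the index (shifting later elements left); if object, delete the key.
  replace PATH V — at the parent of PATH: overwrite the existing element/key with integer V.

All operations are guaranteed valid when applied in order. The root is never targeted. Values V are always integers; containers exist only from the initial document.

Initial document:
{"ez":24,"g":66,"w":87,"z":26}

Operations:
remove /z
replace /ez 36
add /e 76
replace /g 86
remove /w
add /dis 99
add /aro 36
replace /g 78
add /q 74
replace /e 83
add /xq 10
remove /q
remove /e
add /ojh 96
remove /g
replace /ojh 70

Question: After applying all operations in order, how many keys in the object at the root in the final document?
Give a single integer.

After op 1 (remove /z): {"ez":24,"g":66,"w":87}
After op 2 (replace /ez 36): {"ez":36,"g":66,"w":87}
After op 3 (add /e 76): {"e":76,"ez":36,"g":66,"w":87}
After op 4 (replace /g 86): {"e":76,"ez":36,"g":86,"w":87}
After op 5 (remove /w): {"e":76,"ez":36,"g":86}
After op 6 (add /dis 99): {"dis":99,"e":76,"ez":36,"g":86}
After op 7 (add /aro 36): {"aro":36,"dis":99,"e":76,"ez":36,"g":86}
After op 8 (replace /g 78): {"aro":36,"dis":99,"e":76,"ez":36,"g":78}
After op 9 (add /q 74): {"aro":36,"dis":99,"e":76,"ez":36,"g":78,"q":74}
After op 10 (replace /e 83): {"aro":36,"dis":99,"e":83,"ez":36,"g":78,"q":74}
After op 11 (add /xq 10): {"aro":36,"dis":99,"e":83,"ez":36,"g":78,"q":74,"xq":10}
After op 12 (remove /q): {"aro":36,"dis":99,"e":83,"ez":36,"g":78,"xq":10}
After op 13 (remove /e): {"aro":36,"dis":99,"ez":36,"g":78,"xq":10}
After op 14 (add /ojh 96): {"aro":36,"dis":99,"ez":36,"g":78,"ojh":96,"xq":10}
After op 15 (remove /g): {"aro":36,"dis":99,"ez":36,"ojh":96,"xq":10}
After op 16 (replace /ojh 70): {"aro":36,"dis":99,"ez":36,"ojh":70,"xq":10}
Size at the root: 5

Answer: 5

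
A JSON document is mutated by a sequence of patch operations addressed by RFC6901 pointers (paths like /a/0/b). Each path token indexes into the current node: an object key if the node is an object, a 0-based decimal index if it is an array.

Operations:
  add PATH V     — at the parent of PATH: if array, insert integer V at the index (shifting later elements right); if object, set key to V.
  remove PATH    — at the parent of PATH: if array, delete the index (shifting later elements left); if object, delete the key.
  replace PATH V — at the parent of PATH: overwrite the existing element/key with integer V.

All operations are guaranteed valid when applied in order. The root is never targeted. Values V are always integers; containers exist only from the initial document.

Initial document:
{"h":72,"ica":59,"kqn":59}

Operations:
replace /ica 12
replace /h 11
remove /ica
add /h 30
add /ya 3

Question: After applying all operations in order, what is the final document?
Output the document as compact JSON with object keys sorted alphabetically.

After op 1 (replace /ica 12): {"h":72,"ica":12,"kqn":59}
After op 2 (replace /h 11): {"h":11,"ica":12,"kqn":59}
After op 3 (remove /ica): {"h":11,"kqn":59}
After op 4 (add /h 30): {"h":30,"kqn":59}
After op 5 (add /ya 3): {"h":30,"kqn":59,"ya":3}

Answer: {"h":30,"kqn":59,"ya":3}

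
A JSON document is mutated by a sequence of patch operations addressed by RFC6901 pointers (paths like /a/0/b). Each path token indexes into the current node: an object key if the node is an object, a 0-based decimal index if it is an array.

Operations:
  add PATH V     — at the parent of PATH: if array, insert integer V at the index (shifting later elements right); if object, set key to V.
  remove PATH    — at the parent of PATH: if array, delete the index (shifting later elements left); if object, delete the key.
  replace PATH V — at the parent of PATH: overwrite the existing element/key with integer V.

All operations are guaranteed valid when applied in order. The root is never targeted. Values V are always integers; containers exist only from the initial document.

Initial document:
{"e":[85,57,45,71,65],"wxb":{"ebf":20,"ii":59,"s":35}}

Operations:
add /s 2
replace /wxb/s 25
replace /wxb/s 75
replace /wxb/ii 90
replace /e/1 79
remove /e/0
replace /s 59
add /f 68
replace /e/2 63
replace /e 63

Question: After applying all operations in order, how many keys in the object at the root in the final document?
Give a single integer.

After op 1 (add /s 2): {"e":[85,57,45,71,65],"s":2,"wxb":{"ebf":20,"ii":59,"s":35}}
After op 2 (replace /wxb/s 25): {"e":[85,57,45,71,65],"s":2,"wxb":{"ebf":20,"ii":59,"s":25}}
After op 3 (replace /wxb/s 75): {"e":[85,57,45,71,65],"s":2,"wxb":{"ebf":20,"ii":59,"s":75}}
After op 4 (replace /wxb/ii 90): {"e":[85,57,45,71,65],"s":2,"wxb":{"ebf":20,"ii":90,"s":75}}
After op 5 (replace /e/1 79): {"e":[85,79,45,71,65],"s":2,"wxb":{"ebf":20,"ii":90,"s":75}}
After op 6 (remove /e/0): {"e":[79,45,71,65],"s":2,"wxb":{"ebf":20,"ii":90,"s":75}}
After op 7 (replace /s 59): {"e":[79,45,71,65],"s":59,"wxb":{"ebf":20,"ii":90,"s":75}}
After op 8 (add /f 68): {"e":[79,45,71,65],"f":68,"s":59,"wxb":{"ebf":20,"ii":90,"s":75}}
After op 9 (replace /e/2 63): {"e":[79,45,63,65],"f":68,"s":59,"wxb":{"ebf":20,"ii":90,"s":75}}
After op 10 (replace /e 63): {"e":63,"f":68,"s":59,"wxb":{"ebf":20,"ii":90,"s":75}}
Size at the root: 4

Answer: 4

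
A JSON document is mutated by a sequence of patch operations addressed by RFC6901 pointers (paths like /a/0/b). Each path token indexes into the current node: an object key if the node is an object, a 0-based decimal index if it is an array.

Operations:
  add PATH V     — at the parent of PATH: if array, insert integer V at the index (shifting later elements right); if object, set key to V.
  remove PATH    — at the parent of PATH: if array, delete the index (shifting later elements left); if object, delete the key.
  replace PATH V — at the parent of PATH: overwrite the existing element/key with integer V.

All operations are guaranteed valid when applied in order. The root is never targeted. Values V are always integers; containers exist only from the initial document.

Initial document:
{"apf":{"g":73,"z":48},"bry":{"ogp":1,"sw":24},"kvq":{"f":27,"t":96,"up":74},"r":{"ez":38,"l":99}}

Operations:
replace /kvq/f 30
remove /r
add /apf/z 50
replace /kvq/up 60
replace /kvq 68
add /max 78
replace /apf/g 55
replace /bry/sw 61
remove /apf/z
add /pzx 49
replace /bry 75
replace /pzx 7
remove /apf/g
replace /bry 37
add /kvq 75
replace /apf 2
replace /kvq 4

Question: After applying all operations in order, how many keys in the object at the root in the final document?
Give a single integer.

Answer: 5

Derivation:
After op 1 (replace /kvq/f 30): {"apf":{"g":73,"z":48},"bry":{"ogp":1,"sw":24},"kvq":{"f":30,"t":96,"up":74},"r":{"ez":38,"l":99}}
After op 2 (remove /r): {"apf":{"g":73,"z":48},"bry":{"ogp":1,"sw":24},"kvq":{"f":30,"t":96,"up":74}}
After op 3 (add /apf/z 50): {"apf":{"g":73,"z":50},"bry":{"ogp":1,"sw":24},"kvq":{"f":30,"t":96,"up":74}}
After op 4 (replace /kvq/up 60): {"apf":{"g":73,"z":50},"bry":{"ogp":1,"sw":24},"kvq":{"f":30,"t":96,"up":60}}
After op 5 (replace /kvq 68): {"apf":{"g":73,"z":50},"bry":{"ogp":1,"sw":24},"kvq":68}
After op 6 (add /max 78): {"apf":{"g":73,"z":50},"bry":{"ogp":1,"sw":24},"kvq":68,"max":78}
After op 7 (replace /apf/g 55): {"apf":{"g":55,"z":50},"bry":{"ogp":1,"sw":24},"kvq":68,"max":78}
After op 8 (replace /bry/sw 61): {"apf":{"g":55,"z":50},"bry":{"ogp":1,"sw":61},"kvq":68,"max":78}
After op 9 (remove /apf/z): {"apf":{"g":55},"bry":{"ogp":1,"sw":61},"kvq":68,"max":78}
After op 10 (add /pzx 49): {"apf":{"g":55},"bry":{"ogp":1,"sw":61},"kvq":68,"max":78,"pzx":49}
After op 11 (replace /bry 75): {"apf":{"g":55},"bry":75,"kvq":68,"max":78,"pzx":49}
After op 12 (replace /pzx 7): {"apf":{"g":55},"bry":75,"kvq":68,"max":78,"pzx":7}
After op 13 (remove /apf/g): {"apf":{},"bry":75,"kvq":68,"max":78,"pzx":7}
After op 14 (replace /bry 37): {"apf":{},"bry":37,"kvq":68,"max":78,"pzx":7}
After op 15 (add /kvq 75): {"apf":{},"bry":37,"kvq":75,"max":78,"pzx":7}
After op 16 (replace /apf 2): {"apf":2,"bry":37,"kvq":75,"max":78,"pzx":7}
After op 17 (replace /kvq 4): {"apf":2,"bry":37,"kvq":4,"max":78,"pzx":7}
Size at the root: 5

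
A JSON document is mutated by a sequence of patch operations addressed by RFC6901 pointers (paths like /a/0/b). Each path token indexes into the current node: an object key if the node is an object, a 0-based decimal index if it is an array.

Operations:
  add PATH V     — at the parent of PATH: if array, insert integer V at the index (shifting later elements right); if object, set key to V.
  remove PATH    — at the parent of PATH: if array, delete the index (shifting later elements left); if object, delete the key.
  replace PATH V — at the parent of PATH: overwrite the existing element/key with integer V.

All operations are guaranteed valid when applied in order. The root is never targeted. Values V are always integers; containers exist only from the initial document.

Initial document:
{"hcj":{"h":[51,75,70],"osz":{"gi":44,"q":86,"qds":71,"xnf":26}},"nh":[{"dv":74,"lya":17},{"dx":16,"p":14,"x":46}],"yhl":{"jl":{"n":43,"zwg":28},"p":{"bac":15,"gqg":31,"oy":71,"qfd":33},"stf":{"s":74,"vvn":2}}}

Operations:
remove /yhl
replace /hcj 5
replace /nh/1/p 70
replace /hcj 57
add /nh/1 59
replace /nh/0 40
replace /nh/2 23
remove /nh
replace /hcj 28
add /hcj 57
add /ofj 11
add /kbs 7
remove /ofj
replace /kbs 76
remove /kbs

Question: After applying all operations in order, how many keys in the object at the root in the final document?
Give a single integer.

Answer: 1

Derivation:
After op 1 (remove /yhl): {"hcj":{"h":[51,75,70],"osz":{"gi":44,"q":86,"qds":71,"xnf":26}},"nh":[{"dv":74,"lya":17},{"dx":16,"p":14,"x":46}]}
After op 2 (replace /hcj 5): {"hcj":5,"nh":[{"dv":74,"lya":17},{"dx":16,"p":14,"x":46}]}
After op 3 (replace /nh/1/p 70): {"hcj":5,"nh":[{"dv":74,"lya":17},{"dx":16,"p":70,"x":46}]}
After op 4 (replace /hcj 57): {"hcj":57,"nh":[{"dv":74,"lya":17},{"dx":16,"p":70,"x":46}]}
After op 5 (add /nh/1 59): {"hcj":57,"nh":[{"dv":74,"lya":17},59,{"dx":16,"p":70,"x":46}]}
After op 6 (replace /nh/0 40): {"hcj":57,"nh":[40,59,{"dx":16,"p":70,"x":46}]}
After op 7 (replace /nh/2 23): {"hcj":57,"nh":[40,59,23]}
After op 8 (remove /nh): {"hcj":57}
After op 9 (replace /hcj 28): {"hcj":28}
After op 10 (add /hcj 57): {"hcj":57}
After op 11 (add /ofj 11): {"hcj":57,"ofj":11}
After op 12 (add /kbs 7): {"hcj":57,"kbs":7,"ofj":11}
After op 13 (remove /ofj): {"hcj":57,"kbs":7}
After op 14 (replace /kbs 76): {"hcj":57,"kbs":76}
After op 15 (remove /kbs): {"hcj":57}
Size at the root: 1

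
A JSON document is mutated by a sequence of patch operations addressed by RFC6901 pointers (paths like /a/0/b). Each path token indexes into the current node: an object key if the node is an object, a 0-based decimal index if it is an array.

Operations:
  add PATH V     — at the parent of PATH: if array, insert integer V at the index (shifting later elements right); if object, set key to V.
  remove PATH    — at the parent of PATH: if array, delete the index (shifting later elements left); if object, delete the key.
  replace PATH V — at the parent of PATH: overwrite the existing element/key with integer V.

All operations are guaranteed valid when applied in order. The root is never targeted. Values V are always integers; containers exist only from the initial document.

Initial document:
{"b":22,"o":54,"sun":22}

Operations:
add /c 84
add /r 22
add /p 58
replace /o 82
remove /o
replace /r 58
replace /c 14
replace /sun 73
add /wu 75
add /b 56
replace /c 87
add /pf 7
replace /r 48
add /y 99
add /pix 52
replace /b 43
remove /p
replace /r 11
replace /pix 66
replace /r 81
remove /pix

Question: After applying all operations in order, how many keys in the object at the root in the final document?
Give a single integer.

After op 1 (add /c 84): {"b":22,"c":84,"o":54,"sun":22}
After op 2 (add /r 22): {"b":22,"c":84,"o":54,"r":22,"sun":22}
After op 3 (add /p 58): {"b":22,"c":84,"o":54,"p":58,"r":22,"sun":22}
After op 4 (replace /o 82): {"b":22,"c":84,"o":82,"p":58,"r":22,"sun":22}
After op 5 (remove /o): {"b":22,"c":84,"p":58,"r":22,"sun":22}
After op 6 (replace /r 58): {"b":22,"c":84,"p":58,"r":58,"sun":22}
After op 7 (replace /c 14): {"b":22,"c":14,"p":58,"r":58,"sun":22}
After op 8 (replace /sun 73): {"b":22,"c":14,"p":58,"r":58,"sun":73}
After op 9 (add /wu 75): {"b":22,"c":14,"p":58,"r":58,"sun":73,"wu":75}
After op 10 (add /b 56): {"b":56,"c":14,"p":58,"r":58,"sun":73,"wu":75}
After op 11 (replace /c 87): {"b":56,"c":87,"p":58,"r":58,"sun":73,"wu":75}
After op 12 (add /pf 7): {"b":56,"c":87,"p":58,"pf":7,"r":58,"sun":73,"wu":75}
After op 13 (replace /r 48): {"b":56,"c":87,"p":58,"pf":7,"r":48,"sun":73,"wu":75}
After op 14 (add /y 99): {"b":56,"c":87,"p":58,"pf":7,"r":48,"sun":73,"wu":75,"y":99}
After op 15 (add /pix 52): {"b":56,"c":87,"p":58,"pf":7,"pix":52,"r":48,"sun":73,"wu":75,"y":99}
After op 16 (replace /b 43): {"b":43,"c":87,"p":58,"pf":7,"pix":52,"r":48,"sun":73,"wu":75,"y":99}
After op 17 (remove /p): {"b":43,"c":87,"pf":7,"pix":52,"r":48,"sun":73,"wu":75,"y":99}
After op 18 (replace /r 11): {"b":43,"c":87,"pf":7,"pix":52,"r":11,"sun":73,"wu":75,"y":99}
After op 19 (replace /pix 66): {"b":43,"c":87,"pf":7,"pix":66,"r":11,"sun":73,"wu":75,"y":99}
After op 20 (replace /r 81): {"b":43,"c":87,"pf":7,"pix":66,"r":81,"sun":73,"wu":75,"y":99}
After op 21 (remove /pix): {"b":43,"c":87,"pf":7,"r":81,"sun":73,"wu":75,"y":99}
Size at the root: 7

Answer: 7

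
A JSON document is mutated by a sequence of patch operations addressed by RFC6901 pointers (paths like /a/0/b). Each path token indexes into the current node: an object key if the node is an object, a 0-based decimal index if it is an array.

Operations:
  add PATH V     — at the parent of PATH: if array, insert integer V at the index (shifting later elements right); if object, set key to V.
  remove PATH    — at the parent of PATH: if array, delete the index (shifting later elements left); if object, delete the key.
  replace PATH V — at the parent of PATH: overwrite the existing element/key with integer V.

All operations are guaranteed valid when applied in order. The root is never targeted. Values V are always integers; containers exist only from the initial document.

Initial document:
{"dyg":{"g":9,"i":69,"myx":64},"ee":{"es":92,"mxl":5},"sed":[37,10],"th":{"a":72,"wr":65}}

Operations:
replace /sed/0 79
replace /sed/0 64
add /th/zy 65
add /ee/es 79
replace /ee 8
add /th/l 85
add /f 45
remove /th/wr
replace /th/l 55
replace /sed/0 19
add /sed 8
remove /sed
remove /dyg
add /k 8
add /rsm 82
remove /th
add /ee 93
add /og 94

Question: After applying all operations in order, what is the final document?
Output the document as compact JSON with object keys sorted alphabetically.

Answer: {"ee":93,"f":45,"k":8,"og":94,"rsm":82}

Derivation:
After op 1 (replace /sed/0 79): {"dyg":{"g":9,"i":69,"myx":64},"ee":{"es":92,"mxl":5},"sed":[79,10],"th":{"a":72,"wr":65}}
After op 2 (replace /sed/0 64): {"dyg":{"g":9,"i":69,"myx":64},"ee":{"es":92,"mxl":5},"sed":[64,10],"th":{"a":72,"wr":65}}
After op 3 (add /th/zy 65): {"dyg":{"g":9,"i":69,"myx":64},"ee":{"es":92,"mxl":5},"sed":[64,10],"th":{"a":72,"wr":65,"zy":65}}
After op 4 (add /ee/es 79): {"dyg":{"g":9,"i":69,"myx":64},"ee":{"es":79,"mxl":5},"sed":[64,10],"th":{"a":72,"wr":65,"zy":65}}
After op 5 (replace /ee 8): {"dyg":{"g":9,"i":69,"myx":64},"ee":8,"sed":[64,10],"th":{"a":72,"wr":65,"zy":65}}
After op 6 (add /th/l 85): {"dyg":{"g":9,"i":69,"myx":64},"ee":8,"sed":[64,10],"th":{"a":72,"l":85,"wr":65,"zy":65}}
After op 7 (add /f 45): {"dyg":{"g":9,"i":69,"myx":64},"ee":8,"f":45,"sed":[64,10],"th":{"a":72,"l":85,"wr":65,"zy":65}}
After op 8 (remove /th/wr): {"dyg":{"g":9,"i":69,"myx":64},"ee":8,"f":45,"sed":[64,10],"th":{"a":72,"l":85,"zy":65}}
After op 9 (replace /th/l 55): {"dyg":{"g":9,"i":69,"myx":64},"ee":8,"f":45,"sed":[64,10],"th":{"a":72,"l":55,"zy":65}}
After op 10 (replace /sed/0 19): {"dyg":{"g":9,"i":69,"myx":64},"ee":8,"f":45,"sed":[19,10],"th":{"a":72,"l":55,"zy":65}}
After op 11 (add /sed 8): {"dyg":{"g":9,"i":69,"myx":64},"ee":8,"f":45,"sed":8,"th":{"a":72,"l":55,"zy":65}}
After op 12 (remove /sed): {"dyg":{"g":9,"i":69,"myx":64},"ee":8,"f":45,"th":{"a":72,"l":55,"zy":65}}
After op 13 (remove /dyg): {"ee":8,"f":45,"th":{"a":72,"l":55,"zy":65}}
After op 14 (add /k 8): {"ee":8,"f":45,"k":8,"th":{"a":72,"l":55,"zy":65}}
After op 15 (add /rsm 82): {"ee":8,"f":45,"k":8,"rsm":82,"th":{"a":72,"l":55,"zy":65}}
After op 16 (remove /th): {"ee":8,"f":45,"k":8,"rsm":82}
After op 17 (add /ee 93): {"ee":93,"f":45,"k":8,"rsm":82}
After op 18 (add /og 94): {"ee":93,"f":45,"k":8,"og":94,"rsm":82}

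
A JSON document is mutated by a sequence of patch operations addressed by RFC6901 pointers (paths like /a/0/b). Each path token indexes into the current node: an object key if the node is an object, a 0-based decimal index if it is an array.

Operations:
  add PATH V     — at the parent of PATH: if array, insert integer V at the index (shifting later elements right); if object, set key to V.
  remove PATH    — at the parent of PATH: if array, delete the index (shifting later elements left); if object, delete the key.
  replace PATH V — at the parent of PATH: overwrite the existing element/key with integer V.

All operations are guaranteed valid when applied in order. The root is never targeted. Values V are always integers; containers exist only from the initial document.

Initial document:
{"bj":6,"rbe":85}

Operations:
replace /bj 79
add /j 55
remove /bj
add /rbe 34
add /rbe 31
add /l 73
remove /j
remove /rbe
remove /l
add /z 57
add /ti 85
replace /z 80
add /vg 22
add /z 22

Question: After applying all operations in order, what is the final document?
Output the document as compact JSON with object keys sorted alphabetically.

Answer: {"ti":85,"vg":22,"z":22}

Derivation:
After op 1 (replace /bj 79): {"bj":79,"rbe":85}
After op 2 (add /j 55): {"bj":79,"j":55,"rbe":85}
After op 3 (remove /bj): {"j":55,"rbe":85}
After op 4 (add /rbe 34): {"j":55,"rbe":34}
After op 5 (add /rbe 31): {"j":55,"rbe":31}
After op 6 (add /l 73): {"j":55,"l":73,"rbe":31}
After op 7 (remove /j): {"l":73,"rbe":31}
After op 8 (remove /rbe): {"l":73}
After op 9 (remove /l): {}
After op 10 (add /z 57): {"z":57}
After op 11 (add /ti 85): {"ti":85,"z":57}
After op 12 (replace /z 80): {"ti":85,"z":80}
After op 13 (add /vg 22): {"ti":85,"vg":22,"z":80}
After op 14 (add /z 22): {"ti":85,"vg":22,"z":22}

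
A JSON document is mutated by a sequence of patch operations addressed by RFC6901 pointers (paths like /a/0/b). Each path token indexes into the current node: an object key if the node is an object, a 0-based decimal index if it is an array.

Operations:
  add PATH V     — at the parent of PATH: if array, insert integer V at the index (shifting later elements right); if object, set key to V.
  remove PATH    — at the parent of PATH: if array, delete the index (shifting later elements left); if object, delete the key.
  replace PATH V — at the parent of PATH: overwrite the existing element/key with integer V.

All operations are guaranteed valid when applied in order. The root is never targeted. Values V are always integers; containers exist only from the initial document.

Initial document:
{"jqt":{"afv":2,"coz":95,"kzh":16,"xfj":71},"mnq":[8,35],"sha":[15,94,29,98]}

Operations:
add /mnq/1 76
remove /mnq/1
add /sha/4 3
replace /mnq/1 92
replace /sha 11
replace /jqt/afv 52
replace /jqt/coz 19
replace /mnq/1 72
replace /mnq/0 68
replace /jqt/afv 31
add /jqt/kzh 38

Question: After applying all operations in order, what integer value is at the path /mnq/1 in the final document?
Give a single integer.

Answer: 72

Derivation:
After op 1 (add /mnq/1 76): {"jqt":{"afv":2,"coz":95,"kzh":16,"xfj":71},"mnq":[8,76,35],"sha":[15,94,29,98]}
After op 2 (remove /mnq/1): {"jqt":{"afv":2,"coz":95,"kzh":16,"xfj":71},"mnq":[8,35],"sha":[15,94,29,98]}
After op 3 (add /sha/4 3): {"jqt":{"afv":2,"coz":95,"kzh":16,"xfj":71},"mnq":[8,35],"sha":[15,94,29,98,3]}
After op 4 (replace /mnq/1 92): {"jqt":{"afv":2,"coz":95,"kzh":16,"xfj":71},"mnq":[8,92],"sha":[15,94,29,98,3]}
After op 5 (replace /sha 11): {"jqt":{"afv":2,"coz":95,"kzh":16,"xfj":71},"mnq":[8,92],"sha":11}
After op 6 (replace /jqt/afv 52): {"jqt":{"afv":52,"coz":95,"kzh":16,"xfj":71},"mnq":[8,92],"sha":11}
After op 7 (replace /jqt/coz 19): {"jqt":{"afv":52,"coz":19,"kzh":16,"xfj":71},"mnq":[8,92],"sha":11}
After op 8 (replace /mnq/1 72): {"jqt":{"afv":52,"coz":19,"kzh":16,"xfj":71},"mnq":[8,72],"sha":11}
After op 9 (replace /mnq/0 68): {"jqt":{"afv":52,"coz":19,"kzh":16,"xfj":71},"mnq":[68,72],"sha":11}
After op 10 (replace /jqt/afv 31): {"jqt":{"afv":31,"coz":19,"kzh":16,"xfj":71},"mnq":[68,72],"sha":11}
After op 11 (add /jqt/kzh 38): {"jqt":{"afv":31,"coz":19,"kzh":38,"xfj":71},"mnq":[68,72],"sha":11}
Value at /mnq/1: 72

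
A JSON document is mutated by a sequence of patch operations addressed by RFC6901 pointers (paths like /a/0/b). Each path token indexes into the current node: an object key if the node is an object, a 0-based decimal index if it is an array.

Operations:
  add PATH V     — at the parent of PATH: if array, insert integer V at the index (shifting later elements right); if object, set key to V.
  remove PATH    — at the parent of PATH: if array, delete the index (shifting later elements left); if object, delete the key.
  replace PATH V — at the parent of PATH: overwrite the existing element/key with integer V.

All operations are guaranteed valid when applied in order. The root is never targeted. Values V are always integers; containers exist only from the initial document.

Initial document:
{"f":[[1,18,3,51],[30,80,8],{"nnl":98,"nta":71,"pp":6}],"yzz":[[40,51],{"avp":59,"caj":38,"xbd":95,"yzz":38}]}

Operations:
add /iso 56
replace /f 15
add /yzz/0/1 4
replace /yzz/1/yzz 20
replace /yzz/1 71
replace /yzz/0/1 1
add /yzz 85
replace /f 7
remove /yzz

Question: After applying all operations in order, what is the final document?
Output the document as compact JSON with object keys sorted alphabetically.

Answer: {"f":7,"iso":56}

Derivation:
After op 1 (add /iso 56): {"f":[[1,18,3,51],[30,80,8],{"nnl":98,"nta":71,"pp":6}],"iso":56,"yzz":[[40,51],{"avp":59,"caj":38,"xbd":95,"yzz":38}]}
After op 2 (replace /f 15): {"f":15,"iso":56,"yzz":[[40,51],{"avp":59,"caj":38,"xbd":95,"yzz":38}]}
After op 3 (add /yzz/0/1 4): {"f":15,"iso":56,"yzz":[[40,4,51],{"avp":59,"caj":38,"xbd":95,"yzz":38}]}
After op 4 (replace /yzz/1/yzz 20): {"f":15,"iso":56,"yzz":[[40,4,51],{"avp":59,"caj":38,"xbd":95,"yzz":20}]}
After op 5 (replace /yzz/1 71): {"f":15,"iso":56,"yzz":[[40,4,51],71]}
After op 6 (replace /yzz/0/1 1): {"f":15,"iso":56,"yzz":[[40,1,51],71]}
After op 7 (add /yzz 85): {"f":15,"iso":56,"yzz":85}
After op 8 (replace /f 7): {"f":7,"iso":56,"yzz":85}
After op 9 (remove /yzz): {"f":7,"iso":56}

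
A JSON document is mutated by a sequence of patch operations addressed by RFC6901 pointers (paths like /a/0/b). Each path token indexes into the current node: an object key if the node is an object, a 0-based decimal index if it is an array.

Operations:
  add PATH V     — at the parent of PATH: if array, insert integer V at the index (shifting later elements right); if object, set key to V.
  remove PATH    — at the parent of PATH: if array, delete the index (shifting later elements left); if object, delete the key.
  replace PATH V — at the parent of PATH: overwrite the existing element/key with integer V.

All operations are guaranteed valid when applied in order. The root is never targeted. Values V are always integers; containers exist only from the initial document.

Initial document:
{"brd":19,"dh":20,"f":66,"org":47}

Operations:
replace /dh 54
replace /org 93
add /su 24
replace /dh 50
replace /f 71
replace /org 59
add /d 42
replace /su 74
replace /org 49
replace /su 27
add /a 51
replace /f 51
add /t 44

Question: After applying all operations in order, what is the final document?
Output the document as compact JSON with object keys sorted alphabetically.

After op 1 (replace /dh 54): {"brd":19,"dh":54,"f":66,"org":47}
After op 2 (replace /org 93): {"brd":19,"dh":54,"f":66,"org":93}
After op 3 (add /su 24): {"brd":19,"dh":54,"f":66,"org":93,"su":24}
After op 4 (replace /dh 50): {"brd":19,"dh":50,"f":66,"org":93,"su":24}
After op 5 (replace /f 71): {"brd":19,"dh":50,"f":71,"org":93,"su":24}
After op 6 (replace /org 59): {"brd":19,"dh":50,"f":71,"org":59,"su":24}
After op 7 (add /d 42): {"brd":19,"d":42,"dh":50,"f":71,"org":59,"su":24}
After op 8 (replace /su 74): {"brd":19,"d":42,"dh":50,"f":71,"org":59,"su":74}
After op 9 (replace /org 49): {"brd":19,"d":42,"dh":50,"f":71,"org":49,"su":74}
After op 10 (replace /su 27): {"brd":19,"d":42,"dh":50,"f":71,"org":49,"su":27}
After op 11 (add /a 51): {"a":51,"brd":19,"d":42,"dh":50,"f":71,"org":49,"su":27}
After op 12 (replace /f 51): {"a":51,"brd":19,"d":42,"dh":50,"f":51,"org":49,"su":27}
After op 13 (add /t 44): {"a":51,"brd":19,"d":42,"dh":50,"f":51,"org":49,"su":27,"t":44}

Answer: {"a":51,"brd":19,"d":42,"dh":50,"f":51,"org":49,"su":27,"t":44}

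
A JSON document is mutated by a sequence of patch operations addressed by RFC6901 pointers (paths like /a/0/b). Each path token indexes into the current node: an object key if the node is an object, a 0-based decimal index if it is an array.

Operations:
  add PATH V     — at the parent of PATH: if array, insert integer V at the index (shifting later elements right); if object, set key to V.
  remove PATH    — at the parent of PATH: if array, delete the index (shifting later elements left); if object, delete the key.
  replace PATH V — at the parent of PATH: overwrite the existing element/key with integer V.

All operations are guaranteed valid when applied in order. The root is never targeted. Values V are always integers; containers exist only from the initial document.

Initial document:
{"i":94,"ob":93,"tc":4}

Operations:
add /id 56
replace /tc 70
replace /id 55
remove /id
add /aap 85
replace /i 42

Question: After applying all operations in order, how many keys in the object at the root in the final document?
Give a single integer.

After op 1 (add /id 56): {"i":94,"id":56,"ob":93,"tc":4}
After op 2 (replace /tc 70): {"i":94,"id":56,"ob":93,"tc":70}
After op 3 (replace /id 55): {"i":94,"id":55,"ob":93,"tc":70}
After op 4 (remove /id): {"i":94,"ob":93,"tc":70}
After op 5 (add /aap 85): {"aap":85,"i":94,"ob":93,"tc":70}
After op 6 (replace /i 42): {"aap":85,"i":42,"ob":93,"tc":70}
Size at the root: 4

Answer: 4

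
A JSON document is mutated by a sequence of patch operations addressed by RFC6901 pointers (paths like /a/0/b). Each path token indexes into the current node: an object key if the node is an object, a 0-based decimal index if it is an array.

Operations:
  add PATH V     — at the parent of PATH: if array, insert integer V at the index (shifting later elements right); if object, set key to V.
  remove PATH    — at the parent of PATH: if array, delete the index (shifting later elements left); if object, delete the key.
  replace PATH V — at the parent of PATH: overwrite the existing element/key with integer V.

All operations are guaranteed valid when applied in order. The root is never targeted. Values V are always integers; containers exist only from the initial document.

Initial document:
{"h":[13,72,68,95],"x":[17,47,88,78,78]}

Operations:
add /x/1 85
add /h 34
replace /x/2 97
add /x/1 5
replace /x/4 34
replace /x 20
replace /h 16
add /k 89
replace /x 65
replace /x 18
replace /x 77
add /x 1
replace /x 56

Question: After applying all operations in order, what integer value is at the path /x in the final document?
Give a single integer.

Answer: 56

Derivation:
After op 1 (add /x/1 85): {"h":[13,72,68,95],"x":[17,85,47,88,78,78]}
After op 2 (add /h 34): {"h":34,"x":[17,85,47,88,78,78]}
After op 3 (replace /x/2 97): {"h":34,"x":[17,85,97,88,78,78]}
After op 4 (add /x/1 5): {"h":34,"x":[17,5,85,97,88,78,78]}
After op 5 (replace /x/4 34): {"h":34,"x":[17,5,85,97,34,78,78]}
After op 6 (replace /x 20): {"h":34,"x":20}
After op 7 (replace /h 16): {"h":16,"x":20}
After op 8 (add /k 89): {"h":16,"k":89,"x":20}
After op 9 (replace /x 65): {"h":16,"k":89,"x":65}
After op 10 (replace /x 18): {"h":16,"k":89,"x":18}
After op 11 (replace /x 77): {"h":16,"k":89,"x":77}
After op 12 (add /x 1): {"h":16,"k":89,"x":1}
After op 13 (replace /x 56): {"h":16,"k":89,"x":56}
Value at /x: 56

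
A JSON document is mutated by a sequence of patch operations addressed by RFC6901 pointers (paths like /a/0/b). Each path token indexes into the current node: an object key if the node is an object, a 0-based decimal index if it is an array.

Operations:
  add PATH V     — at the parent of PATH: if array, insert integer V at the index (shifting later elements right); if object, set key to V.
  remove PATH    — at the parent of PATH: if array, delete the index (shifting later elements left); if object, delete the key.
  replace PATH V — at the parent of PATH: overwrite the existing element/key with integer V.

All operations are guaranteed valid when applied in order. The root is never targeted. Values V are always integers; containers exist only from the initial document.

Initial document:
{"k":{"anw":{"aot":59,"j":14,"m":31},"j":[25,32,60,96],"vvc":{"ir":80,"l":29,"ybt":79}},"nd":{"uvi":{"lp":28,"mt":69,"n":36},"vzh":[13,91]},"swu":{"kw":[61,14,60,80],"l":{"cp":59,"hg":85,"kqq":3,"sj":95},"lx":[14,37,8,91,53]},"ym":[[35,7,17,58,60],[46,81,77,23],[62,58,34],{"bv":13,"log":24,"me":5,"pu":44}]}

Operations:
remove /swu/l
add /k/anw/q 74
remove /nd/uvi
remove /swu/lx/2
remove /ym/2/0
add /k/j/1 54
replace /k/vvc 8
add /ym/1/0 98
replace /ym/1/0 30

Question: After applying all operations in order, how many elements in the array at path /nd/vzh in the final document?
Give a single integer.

After op 1 (remove /swu/l): {"k":{"anw":{"aot":59,"j":14,"m":31},"j":[25,32,60,96],"vvc":{"ir":80,"l":29,"ybt":79}},"nd":{"uvi":{"lp":28,"mt":69,"n":36},"vzh":[13,91]},"swu":{"kw":[61,14,60,80],"lx":[14,37,8,91,53]},"ym":[[35,7,17,58,60],[46,81,77,23],[62,58,34],{"bv":13,"log":24,"me":5,"pu":44}]}
After op 2 (add /k/anw/q 74): {"k":{"anw":{"aot":59,"j":14,"m":31,"q":74},"j":[25,32,60,96],"vvc":{"ir":80,"l":29,"ybt":79}},"nd":{"uvi":{"lp":28,"mt":69,"n":36},"vzh":[13,91]},"swu":{"kw":[61,14,60,80],"lx":[14,37,8,91,53]},"ym":[[35,7,17,58,60],[46,81,77,23],[62,58,34],{"bv":13,"log":24,"me":5,"pu":44}]}
After op 3 (remove /nd/uvi): {"k":{"anw":{"aot":59,"j":14,"m":31,"q":74},"j":[25,32,60,96],"vvc":{"ir":80,"l":29,"ybt":79}},"nd":{"vzh":[13,91]},"swu":{"kw":[61,14,60,80],"lx":[14,37,8,91,53]},"ym":[[35,7,17,58,60],[46,81,77,23],[62,58,34],{"bv":13,"log":24,"me":5,"pu":44}]}
After op 4 (remove /swu/lx/2): {"k":{"anw":{"aot":59,"j":14,"m":31,"q":74},"j":[25,32,60,96],"vvc":{"ir":80,"l":29,"ybt":79}},"nd":{"vzh":[13,91]},"swu":{"kw":[61,14,60,80],"lx":[14,37,91,53]},"ym":[[35,7,17,58,60],[46,81,77,23],[62,58,34],{"bv":13,"log":24,"me":5,"pu":44}]}
After op 5 (remove /ym/2/0): {"k":{"anw":{"aot":59,"j":14,"m":31,"q":74},"j":[25,32,60,96],"vvc":{"ir":80,"l":29,"ybt":79}},"nd":{"vzh":[13,91]},"swu":{"kw":[61,14,60,80],"lx":[14,37,91,53]},"ym":[[35,7,17,58,60],[46,81,77,23],[58,34],{"bv":13,"log":24,"me":5,"pu":44}]}
After op 6 (add /k/j/1 54): {"k":{"anw":{"aot":59,"j":14,"m":31,"q":74},"j":[25,54,32,60,96],"vvc":{"ir":80,"l":29,"ybt":79}},"nd":{"vzh":[13,91]},"swu":{"kw":[61,14,60,80],"lx":[14,37,91,53]},"ym":[[35,7,17,58,60],[46,81,77,23],[58,34],{"bv":13,"log":24,"me":5,"pu":44}]}
After op 7 (replace /k/vvc 8): {"k":{"anw":{"aot":59,"j":14,"m":31,"q":74},"j":[25,54,32,60,96],"vvc":8},"nd":{"vzh":[13,91]},"swu":{"kw":[61,14,60,80],"lx":[14,37,91,53]},"ym":[[35,7,17,58,60],[46,81,77,23],[58,34],{"bv":13,"log":24,"me":5,"pu":44}]}
After op 8 (add /ym/1/0 98): {"k":{"anw":{"aot":59,"j":14,"m":31,"q":74},"j":[25,54,32,60,96],"vvc":8},"nd":{"vzh":[13,91]},"swu":{"kw":[61,14,60,80],"lx":[14,37,91,53]},"ym":[[35,7,17,58,60],[98,46,81,77,23],[58,34],{"bv":13,"log":24,"me":5,"pu":44}]}
After op 9 (replace /ym/1/0 30): {"k":{"anw":{"aot":59,"j":14,"m":31,"q":74},"j":[25,54,32,60,96],"vvc":8},"nd":{"vzh":[13,91]},"swu":{"kw":[61,14,60,80],"lx":[14,37,91,53]},"ym":[[35,7,17,58,60],[30,46,81,77,23],[58,34],{"bv":13,"log":24,"me":5,"pu":44}]}
Size at path /nd/vzh: 2

Answer: 2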